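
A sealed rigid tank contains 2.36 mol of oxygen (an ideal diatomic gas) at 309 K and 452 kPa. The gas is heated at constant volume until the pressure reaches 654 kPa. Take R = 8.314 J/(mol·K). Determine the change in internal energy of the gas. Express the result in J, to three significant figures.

Constant volume ⇒ W = 0, so Q = ΔU = nCᵥΔT with Cᵥ = 5R/2 = 20.79 J/(mol·K).
At constant V, T₂/T₁ = P₂/P₁ ⇒ ΔT = T₁(P₂/P₁ − 1) = 309·(654/452 − 1) = 138.1 K.
ΔU = (2.36)(20.79)(138.1) = 6774 J.

ΔU ≈ 6770 J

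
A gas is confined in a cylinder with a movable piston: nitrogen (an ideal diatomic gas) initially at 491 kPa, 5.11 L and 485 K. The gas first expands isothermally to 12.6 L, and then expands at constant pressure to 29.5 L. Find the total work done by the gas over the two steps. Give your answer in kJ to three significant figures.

Step 1 (isothermal): W = P₁V₁ ln(V₂/V₁) = (2509) ln(12.6/5.11) = 2264 J.
After step 1: P = 199.1 kPa, V = 12.6 L, T = 485 K.
Step 2 (isobaric): W = PΔV = (199.1 kPa)(29.5 − 12.6 L) = 3365 J.
W_total = 2264 + 3365 = 5630 J.

W_total ≈ 5.63 kJ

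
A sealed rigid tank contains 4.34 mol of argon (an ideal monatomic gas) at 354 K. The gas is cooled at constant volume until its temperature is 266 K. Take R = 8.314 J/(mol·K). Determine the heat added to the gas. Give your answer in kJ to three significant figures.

Constant volume ⇒ W = 0, so Q = ΔU = nCᵥΔT with Cᵥ = 3R/2 = 12.47 J/(mol·K).
ΔU = (4.34)(12.47)(266 − 354) = -4763 J.

Q ≈ -4.76 kJ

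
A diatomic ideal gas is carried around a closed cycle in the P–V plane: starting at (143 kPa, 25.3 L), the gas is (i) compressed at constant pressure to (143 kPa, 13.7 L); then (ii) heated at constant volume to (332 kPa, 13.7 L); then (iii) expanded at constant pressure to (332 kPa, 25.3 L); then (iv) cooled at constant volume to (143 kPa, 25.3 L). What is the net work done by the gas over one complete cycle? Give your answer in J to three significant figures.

W_net ≈ 2190 J

Constant-volume legs do no work.
W(i) = (143)(13.7 − 25.3) = -1659 J; W(iii) = (332)(25.3 − 13.7) = 3851 J.
W_net = -1659 + 3851 = 2192 J (the clockwise enclosed area).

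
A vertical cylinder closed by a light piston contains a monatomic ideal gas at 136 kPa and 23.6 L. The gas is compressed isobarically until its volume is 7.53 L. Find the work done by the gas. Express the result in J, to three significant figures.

Isobaric: W = P ΔV.
W = (136 kPa)(7.53 − 23.6 L) = (136)(-16.07) = -2186 J.

W ≈ -2190 J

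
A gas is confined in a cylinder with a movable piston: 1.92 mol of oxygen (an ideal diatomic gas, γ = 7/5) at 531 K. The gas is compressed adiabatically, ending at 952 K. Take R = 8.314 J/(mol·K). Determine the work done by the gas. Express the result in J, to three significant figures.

W ≈ -16800 J

Adiabatic ⇒ Q = 0, so W_by = −ΔU = nCᵥ(T₁ − T₂).
Cᵥ = 5R/2 = 20.79 J/(mol·K).
W = (1.92)(20.79)(531 − 952) = -16801 J.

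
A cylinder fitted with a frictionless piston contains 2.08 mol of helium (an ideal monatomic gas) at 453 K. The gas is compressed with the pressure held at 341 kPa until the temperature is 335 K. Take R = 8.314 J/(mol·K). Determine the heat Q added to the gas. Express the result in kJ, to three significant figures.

Isobaric: W = nRΔT = (2.08)(8.314)(-118) = -2041 J.
ΔU = nCᵥΔT with Cᵥ = 3R/2: ΔU = (2.08)(12.47)(-118) = -3061 J.
Q = ΔU + W = -3061 − 2041 = -5101 J.

Q ≈ -5.10 kJ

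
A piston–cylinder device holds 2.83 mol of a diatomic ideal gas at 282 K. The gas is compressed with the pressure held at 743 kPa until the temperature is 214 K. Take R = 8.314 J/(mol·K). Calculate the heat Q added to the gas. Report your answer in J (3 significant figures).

Q ≈ -5600 J

Isobaric: W = nRΔT = (2.83)(8.314)(-68) = -1600 J.
ΔU = nCᵥΔT with Cᵥ = 5R/2: ΔU = (2.83)(20.79)(-68) = -4000 J.
Q = ΔU + W = -4000 − 1600 = -5600 J.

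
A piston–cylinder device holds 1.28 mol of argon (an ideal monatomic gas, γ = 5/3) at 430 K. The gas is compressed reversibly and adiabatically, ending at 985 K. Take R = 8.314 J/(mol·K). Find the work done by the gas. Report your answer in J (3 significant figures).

Adiabatic ⇒ Q = 0, so W_by = −ΔU = nCᵥ(T₁ − T₂).
Cᵥ = 3R/2 = 12.47 J/(mol·K).
W = (1.28)(12.47)(430 − 985) = -8859 J.

W ≈ -8860 J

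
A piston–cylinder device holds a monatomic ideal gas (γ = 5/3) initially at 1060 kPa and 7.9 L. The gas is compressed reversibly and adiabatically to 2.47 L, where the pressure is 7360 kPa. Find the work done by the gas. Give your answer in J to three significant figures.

Adiabatic: W = (P₁V₁ − P₂V₂)/(γ − 1) with γ = 5/3.
P₁V₁ = 8374 J, P₂V₂ = 18179 J.
W = (8374 − 18179) / 0.6667 = -14708 J.

W ≈ -14700 J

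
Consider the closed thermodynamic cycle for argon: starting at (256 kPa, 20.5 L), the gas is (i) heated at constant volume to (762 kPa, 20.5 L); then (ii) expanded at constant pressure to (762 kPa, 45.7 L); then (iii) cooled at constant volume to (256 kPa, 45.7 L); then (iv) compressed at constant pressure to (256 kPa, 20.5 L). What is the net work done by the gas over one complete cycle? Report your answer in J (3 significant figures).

Constant-volume legs do no work.
W(ii) = (762)(45.7 − 20.5) = 19202 J; W(iv) = (256)(20.5 − 45.7) = -6451 J.
W_net = 19202 − 6451 = 12751 J (the clockwise enclosed area).

W_net ≈ 12800 J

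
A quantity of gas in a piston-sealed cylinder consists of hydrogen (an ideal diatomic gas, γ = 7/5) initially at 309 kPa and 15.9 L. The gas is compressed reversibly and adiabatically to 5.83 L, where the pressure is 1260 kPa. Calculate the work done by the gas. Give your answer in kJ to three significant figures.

W ≈ -6.08 kJ

Adiabatic: W = (P₁V₁ − P₂V₂)/(γ − 1) with γ = 7/5.
P₁V₁ = 4913 J, P₂V₂ = 7346 J.
W = (4913 − 7346) / 0.4 = -6082 J.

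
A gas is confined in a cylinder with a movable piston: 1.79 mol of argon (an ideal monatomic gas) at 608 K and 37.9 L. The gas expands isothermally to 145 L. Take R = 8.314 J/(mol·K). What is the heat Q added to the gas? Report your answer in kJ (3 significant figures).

Q ≈ 12.1 kJ

Isothermal ⇒ ΔU = 0, so Q = W = nRT ln(V₂/V₁).
Q = (1.79)(8.314)(608) ln(145/37.9) = 9048 × 1.342 = 12141 J.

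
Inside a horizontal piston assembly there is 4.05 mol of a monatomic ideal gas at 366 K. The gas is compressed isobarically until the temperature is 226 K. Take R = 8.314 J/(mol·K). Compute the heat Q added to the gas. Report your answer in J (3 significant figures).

Q ≈ -11800 J

Isobaric: W = nRΔT = (4.05)(8.314)(-140) = -4714 J.
ΔU = nCᵥΔT with Cᵥ = 3R/2: ΔU = (4.05)(12.47)(-140) = -7071 J.
Q = ΔU + W = -7071 − 4714 = -11785 J.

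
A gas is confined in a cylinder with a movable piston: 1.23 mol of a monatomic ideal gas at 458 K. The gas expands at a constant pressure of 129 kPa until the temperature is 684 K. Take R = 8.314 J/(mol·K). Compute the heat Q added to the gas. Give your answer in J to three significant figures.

Q ≈ 5780 J

Isobaric: W = nRΔT = (1.23)(8.314)(226) = 2311 J.
ΔU = nCᵥΔT with Cᵥ = 3R/2: ΔU = (1.23)(12.47)(226) = 3467 J.
Q = ΔU + W = 3467 + 2311 = 5778 J.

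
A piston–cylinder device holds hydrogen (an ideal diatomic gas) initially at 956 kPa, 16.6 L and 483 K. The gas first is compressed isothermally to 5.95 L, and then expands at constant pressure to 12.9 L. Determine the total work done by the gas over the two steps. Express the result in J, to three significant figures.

Step 1 (isothermal): W = P₁V₁ ln(V₂/V₁) = (15870) ln(5.95/16.6) = -16282 J.
After step 1: P = 2667 kPa, V = 5.95 L, T = 483 K.
Step 2 (isobaric): W = PΔV = (2667 kPa)(12.9 − 5.95 L) = 18537 J.
W_total = -16282 + 18537 = 2254 J.

W_total ≈ 2250 J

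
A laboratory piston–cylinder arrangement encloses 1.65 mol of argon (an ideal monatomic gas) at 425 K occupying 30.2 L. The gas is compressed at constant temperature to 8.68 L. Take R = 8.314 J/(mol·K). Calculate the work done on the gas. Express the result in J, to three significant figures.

Isothermal: W = nRT ln(V₂/V₁).
W = (1.65)(8.314)(425) × ln(8.68/30.2)
  = 5830 × -1.247
W_by_gas = -7269 J; work on gas = −W_by = 7269 J.

W ≈ 7270 J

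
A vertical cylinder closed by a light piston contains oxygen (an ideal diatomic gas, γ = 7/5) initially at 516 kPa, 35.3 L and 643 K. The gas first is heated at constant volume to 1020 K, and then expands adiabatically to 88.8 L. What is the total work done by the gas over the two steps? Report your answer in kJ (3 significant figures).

W_total ≈ 22.3 kJ

Step 1 (isochoric): W = 0 (constant volume).
After step 1: P = 818.5 kPa (V unchanged).
Step 2 (adiabatic): W = (P₁V₁ − P₂V₂)/(γ−1) = (28894 − 19978)/0.4 = 22290 J.
W_total = 0 + 22290 = 22290 J.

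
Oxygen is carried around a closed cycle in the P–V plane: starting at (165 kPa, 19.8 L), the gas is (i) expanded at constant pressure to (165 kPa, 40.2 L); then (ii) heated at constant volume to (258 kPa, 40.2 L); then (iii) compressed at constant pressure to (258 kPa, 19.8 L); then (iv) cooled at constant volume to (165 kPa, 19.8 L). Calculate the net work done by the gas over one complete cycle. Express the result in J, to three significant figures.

W_net ≈ -1900 J

Constant-volume legs do no work.
W(i) = (165)(40.2 − 19.8) = 3366 J; W(iii) = (258)(19.8 − 40.2) = -5263 J.
W_net = 3366 − 5263 = -1897 J (the counter-clockwise enclosed area).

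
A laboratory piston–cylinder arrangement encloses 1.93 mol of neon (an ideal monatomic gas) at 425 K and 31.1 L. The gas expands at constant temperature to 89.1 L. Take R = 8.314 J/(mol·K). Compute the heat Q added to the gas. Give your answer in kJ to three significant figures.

Q ≈ 7.18 kJ

Isothermal ⇒ ΔU = 0, so Q = W = nRT ln(V₂/V₁).
Q = (1.93)(8.314)(425) ln(89.1/31.1) = 6820 × 1.053 = 7178 J.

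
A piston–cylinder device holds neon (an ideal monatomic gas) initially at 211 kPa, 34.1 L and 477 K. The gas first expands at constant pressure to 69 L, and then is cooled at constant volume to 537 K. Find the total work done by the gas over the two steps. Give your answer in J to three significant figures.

Step 1 (isobaric): W = PΔV = (211 kPa)(69 − 34.1 L) = 7364 J.
Step 2 (isochoric): W = 0 (constant volume).
W_total = 7364 + 0 = 7364 J.

W_total ≈ 7360 J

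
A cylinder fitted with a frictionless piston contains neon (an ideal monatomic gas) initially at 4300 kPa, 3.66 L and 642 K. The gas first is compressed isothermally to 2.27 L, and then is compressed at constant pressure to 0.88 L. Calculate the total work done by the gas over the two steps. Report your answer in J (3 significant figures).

Step 1 (isothermal): W = P₁V₁ ln(V₂/V₁) = (15738) ln(2.27/3.66) = -7518 J.
After step 1: P = 6933 kPa, V = 2.27 L, T = 642 K.
Step 2 (isobaric): W = PΔV = (6933 kPa)(0.88 − 2.27 L) = -9637 J.
W_total = -7518 − 9637 = -17155 J.

W_total ≈ -17200 J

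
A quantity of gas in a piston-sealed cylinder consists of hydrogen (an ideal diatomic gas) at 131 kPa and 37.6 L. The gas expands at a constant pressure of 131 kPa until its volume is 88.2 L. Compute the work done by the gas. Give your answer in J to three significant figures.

W ≈ 6630 J

Isobaric: W = P ΔV.
W = (131 kPa)(88.2 − 37.6 L) = (131)(50.6) = 6629 J.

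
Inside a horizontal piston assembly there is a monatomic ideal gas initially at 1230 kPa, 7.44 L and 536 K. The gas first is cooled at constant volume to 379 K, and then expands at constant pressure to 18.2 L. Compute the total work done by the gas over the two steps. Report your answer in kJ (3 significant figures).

W_total ≈ 9.36 kJ

Step 1 (isochoric): W = 0 (constant volume).
After step 1: P = 869.7 kPa (V unchanged).
Step 2 (isobaric): W = PΔV = (869.7 kPa)(18.2 − 7.44 L) = 9358 J.
W_total = 0 + 9358 = 9358 J.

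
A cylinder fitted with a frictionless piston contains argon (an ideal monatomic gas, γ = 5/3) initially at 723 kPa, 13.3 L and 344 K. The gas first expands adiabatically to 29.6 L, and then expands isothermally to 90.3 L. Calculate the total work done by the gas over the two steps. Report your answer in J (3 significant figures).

Step 1 (adiabatic): W = (P₁V₁ − P₂V₂)/(γ−1) = (9616 − 5641)/0.667 = 5962 J.
After step 1: P = 190.6 kPa, V = 29.6 L, T = 201.8 K.
Step 2 (isothermal): W = P₁V₁ ln(V₂/V₁) = (5641) ln(90.3/29.6) = 6292 J.
W_total = 5962 + 6292 = 12254 J.

W_total ≈ 12300 J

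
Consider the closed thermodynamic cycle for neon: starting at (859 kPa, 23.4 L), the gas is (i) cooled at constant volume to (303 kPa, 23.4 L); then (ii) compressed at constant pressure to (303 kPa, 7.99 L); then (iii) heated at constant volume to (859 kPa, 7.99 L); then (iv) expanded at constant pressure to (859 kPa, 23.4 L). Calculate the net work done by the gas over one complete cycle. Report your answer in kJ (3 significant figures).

W_net ≈ 8.57 kJ

Constant-volume legs do no work.
W(ii) = (303)(7.99 − 23.4) = -4669 J; W(iv) = (859)(23.4 − 7.99) = 13237 J.
W_net = -4669 + 13237 = 8568 J (the clockwise enclosed area).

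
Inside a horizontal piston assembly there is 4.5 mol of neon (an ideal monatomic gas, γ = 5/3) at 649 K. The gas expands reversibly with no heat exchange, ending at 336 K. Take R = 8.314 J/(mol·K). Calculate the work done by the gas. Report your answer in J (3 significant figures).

W ≈ 17600 J

Adiabatic ⇒ Q = 0, so W_by = −ΔU = nCᵥ(T₁ − T₂).
Cᵥ = 3R/2 = 12.47 J/(mol·K).
W = (4.5)(12.47)(649 − 336) = 17565 J.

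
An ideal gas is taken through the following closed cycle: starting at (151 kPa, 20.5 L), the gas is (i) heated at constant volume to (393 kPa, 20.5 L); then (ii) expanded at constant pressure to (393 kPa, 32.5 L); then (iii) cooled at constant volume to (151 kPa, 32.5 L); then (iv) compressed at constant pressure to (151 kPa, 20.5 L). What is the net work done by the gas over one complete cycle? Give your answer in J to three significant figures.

W_net ≈ 2900 J

Constant-volume legs do no work.
W(ii) = (393)(32.5 − 20.5) = 4716 J; W(iv) = (151)(20.5 − 32.5) = -1812 J.
W_net = 4716 − 1812 = 2904 J (the clockwise enclosed area).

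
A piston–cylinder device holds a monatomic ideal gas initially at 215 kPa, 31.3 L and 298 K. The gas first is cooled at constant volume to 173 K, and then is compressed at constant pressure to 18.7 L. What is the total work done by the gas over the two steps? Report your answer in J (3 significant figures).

W_total ≈ -1570 J

Step 1 (isochoric): W = 0 (constant volume).
After step 1: P = 124.8 kPa (V unchanged).
Step 2 (isobaric): W = PΔV = (124.8 kPa)(18.7 − 31.3 L) = -1573 J.
W_total = 0 − 1573 = -1573 J.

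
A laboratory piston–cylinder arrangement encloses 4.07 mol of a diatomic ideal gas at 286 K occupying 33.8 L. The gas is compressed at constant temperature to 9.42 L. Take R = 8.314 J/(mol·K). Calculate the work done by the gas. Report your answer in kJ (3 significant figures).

Isothermal: W = nRT ln(V₂/V₁).
W = (4.07)(8.314)(286) × ln(9.42/33.8)
  = 9678 × -1.278
W_by_gas = -12364 J.

W ≈ -12.4 kJ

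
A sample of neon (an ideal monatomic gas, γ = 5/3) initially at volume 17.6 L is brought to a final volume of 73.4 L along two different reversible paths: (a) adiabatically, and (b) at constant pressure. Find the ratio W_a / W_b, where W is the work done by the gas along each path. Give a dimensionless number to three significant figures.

W_a / W_b ≈ 0.291

Path (a) adiabatic: W = P₁V₁(1 − (V₁/V₂)^(γ−1))/(γ−1) → W_a/(P₁V₁) = 0.9211.
Path (b) isobaric: W = P₁(V₂ − V₁) → W_b/(P₁V₁) = 3.17.
W_a / W_b = 0.9211 / 3.17 = 0.2905.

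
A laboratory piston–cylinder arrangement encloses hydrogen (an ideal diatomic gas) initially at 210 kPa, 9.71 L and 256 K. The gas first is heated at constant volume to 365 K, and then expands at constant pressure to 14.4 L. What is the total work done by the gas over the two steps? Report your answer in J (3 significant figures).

W_total ≈ 1400 J

Step 1 (isochoric): W = 0 (constant volume).
After step 1: P = 299.4 kPa (V unchanged).
Step 2 (isobaric): W = PΔV = (299.4 kPa)(14.4 − 9.71 L) = 1404 J.
W_total = 0 + 1404 = 1404 J.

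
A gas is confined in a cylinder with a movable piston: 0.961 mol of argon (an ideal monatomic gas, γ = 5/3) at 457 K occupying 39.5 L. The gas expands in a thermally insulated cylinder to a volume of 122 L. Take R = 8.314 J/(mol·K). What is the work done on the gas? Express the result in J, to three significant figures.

Adiabatic: TV^(γ−1) = const with γ = 5/3.
T₂ = T₁ (V₁/V₂)^(γ−1) = 457 × (39.5/122)^0.667 = 457 × 0.4715 = 215.5 K.
W_by = nCᵥ(T₁ − T₂) = (0.961)(12.47)(457 − 215.5) = 2895 J.
Work on gas = −W_by = -2895 J.

W ≈ -2890 J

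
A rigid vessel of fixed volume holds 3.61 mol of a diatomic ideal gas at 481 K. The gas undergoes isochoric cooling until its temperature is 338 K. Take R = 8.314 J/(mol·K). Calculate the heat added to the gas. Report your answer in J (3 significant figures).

Q ≈ -10700 J

Constant volume ⇒ W = 0, so Q = ΔU = nCᵥΔT with Cᵥ = 5R/2 = 20.79 J/(mol·K).
ΔU = (3.61)(20.79)(338 − 481) = -10730 J.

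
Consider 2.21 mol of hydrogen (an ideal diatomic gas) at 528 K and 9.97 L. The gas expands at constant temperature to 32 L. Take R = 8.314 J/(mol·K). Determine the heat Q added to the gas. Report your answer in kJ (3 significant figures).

Q ≈ 11.3 kJ

Isothermal ⇒ ΔU = 0, so Q = W = nRT ln(V₂/V₁).
Q = (2.21)(8.314)(528) ln(32/9.97) = 9701 × 1.166 = 11313 J.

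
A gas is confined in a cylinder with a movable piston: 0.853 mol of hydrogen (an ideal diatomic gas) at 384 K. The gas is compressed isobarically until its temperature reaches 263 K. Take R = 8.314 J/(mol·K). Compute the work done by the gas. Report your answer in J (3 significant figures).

Isobaric: W = P ΔV = nR ΔT.
W = (0.853)(8.314)(263 − 384) = -858.1 J.

W ≈ -858 J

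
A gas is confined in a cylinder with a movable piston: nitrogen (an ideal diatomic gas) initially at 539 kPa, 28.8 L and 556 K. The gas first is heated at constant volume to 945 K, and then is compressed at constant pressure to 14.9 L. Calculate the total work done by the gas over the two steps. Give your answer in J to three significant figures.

W_total ≈ -12700 J

Step 1 (isochoric): W = 0 (constant volume).
After step 1: P = 916.1 kPa (V unchanged).
Step 2 (isobaric): W = PΔV = (916.1 kPa)(14.9 − 28.8 L) = -12734 J.
W_total = 0 − 12734 = -12734 J.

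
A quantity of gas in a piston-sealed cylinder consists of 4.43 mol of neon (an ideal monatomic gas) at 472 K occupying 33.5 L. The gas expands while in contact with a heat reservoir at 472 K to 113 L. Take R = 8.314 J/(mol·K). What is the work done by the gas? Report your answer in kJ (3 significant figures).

W ≈ 21.1 kJ

Isothermal: W = nRT ln(V₂/V₁).
W = (4.43)(8.314)(472) × ln(113/33.5)
  = 17384 × 1.216
W_by_gas = 21136 J.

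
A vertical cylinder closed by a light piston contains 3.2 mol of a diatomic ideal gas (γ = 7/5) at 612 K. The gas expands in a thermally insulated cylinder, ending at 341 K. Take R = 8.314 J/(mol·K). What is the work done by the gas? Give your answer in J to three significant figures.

W ≈ 18000 J

Adiabatic ⇒ Q = 0, so W_by = −ΔU = nCᵥ(T₁ − T₂).
Cᵥ = 5R/2 = 20.79 J/(mol·K).
W = (3.2)(20.79)(612 − 341) = 18025 J.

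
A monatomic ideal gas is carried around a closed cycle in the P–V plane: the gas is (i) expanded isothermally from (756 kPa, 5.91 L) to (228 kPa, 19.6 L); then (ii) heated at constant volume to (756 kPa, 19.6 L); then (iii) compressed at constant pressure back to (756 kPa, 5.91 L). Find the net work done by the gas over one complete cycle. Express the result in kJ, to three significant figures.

W_net ≈ -4.99 kJ

Leg (i): W = PᵢVᵢ ln(V_f/Vᵢ) = (4468) ln(19.6/5.91) = 5357 J.
Leg (ii): W = 0.
Leg (iii): W = PΔV = (756)(5.91 − 19.6) = -10350 J.
W_net = 5357 − 10350 = -4993 J.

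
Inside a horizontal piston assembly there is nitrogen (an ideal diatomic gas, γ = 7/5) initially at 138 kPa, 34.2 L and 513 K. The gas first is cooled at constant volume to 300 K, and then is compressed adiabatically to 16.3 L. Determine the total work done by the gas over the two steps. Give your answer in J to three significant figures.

Step 1 (isochoric): W = 0 (constant volume).
After step 1: P = 80.7 kPa (V unchanged).
Step 2 (adiabatic): W = (P₁V₁ − P₂V₂)/(γ−1) = (2760 − 3712)/0.4 = -2381 J.
W_total = 0 − 2381 = -2381 J.

W_total ≈ -2380 J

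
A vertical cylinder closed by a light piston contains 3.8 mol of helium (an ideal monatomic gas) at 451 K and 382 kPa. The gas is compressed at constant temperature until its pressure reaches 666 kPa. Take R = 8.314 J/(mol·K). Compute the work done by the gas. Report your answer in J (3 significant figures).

W ≈ -7920 J

Isothermal process: W = nRT ln(V₂/V₁) = nRT ln(P₁/P₂).
W = (3.8)(8.314)(451) × ln(382/666)
  = 14249 × ln(0.5736) = 14249 × -0.5559
W_by_gas = -7920 J.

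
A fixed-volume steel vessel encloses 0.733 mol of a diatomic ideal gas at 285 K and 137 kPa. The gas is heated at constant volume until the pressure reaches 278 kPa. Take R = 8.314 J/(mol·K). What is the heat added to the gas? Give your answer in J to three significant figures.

Constant volume ⇒ W = 0, so Q = ΔU = nCᵥΔT with Cᵥ = 5R/2 = 20.79 J/(mol·K).
At constant V, T₂/T₁ = P₂/P₁ ⇒ ΔT = T₁(P₂/P₁ − 1) = 285·(278/137 − 1) = 293.3 K.
ΔU = (0.733)(20.79)(293.3) = 4469 J.

Q ≈ 4470 J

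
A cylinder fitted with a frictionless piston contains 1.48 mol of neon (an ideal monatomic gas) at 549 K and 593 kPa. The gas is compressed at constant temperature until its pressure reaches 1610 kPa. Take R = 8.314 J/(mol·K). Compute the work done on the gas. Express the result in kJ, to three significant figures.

W ≈ 6.75 kJ

Isothermal process: W = nRT ln(V₂/V₁) = nRT ln(P₁/P₂).
W = (1.48)(8.314)(549) × ln(593/1610)
  = 6755 × ln(0.3683) = 6755 × -0.9988
W_by_gas = -6747 J; work on gas = −W_by = 6747 J.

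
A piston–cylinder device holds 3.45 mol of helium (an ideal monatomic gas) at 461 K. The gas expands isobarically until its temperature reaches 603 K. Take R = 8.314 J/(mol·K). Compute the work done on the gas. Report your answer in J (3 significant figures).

Isobaric: W = P ΔV = nR ΔT.
W = (3.45)(8.314)(603 − 461) = 4073 J.
Work on gas = −W_by = -4073 J.

W ≈ -4070 J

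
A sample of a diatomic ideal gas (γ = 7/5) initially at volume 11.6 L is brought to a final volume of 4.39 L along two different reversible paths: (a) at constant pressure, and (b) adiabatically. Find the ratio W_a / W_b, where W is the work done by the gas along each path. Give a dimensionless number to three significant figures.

Path (a) isobaric: W = P₁(V₂ − V₁) → W_a/(P₁V₁) = -0.6216.
Path (b) adiabatic: W = P₁V₁(1 − (V₁/V₂)^(γ−1))/(γ−1) → W_b/(P₁V₁) = -1.188.
W_a / W_b = -0.6216 / -1.188 = 0.5234.

W_a / W_b ≈ 0.523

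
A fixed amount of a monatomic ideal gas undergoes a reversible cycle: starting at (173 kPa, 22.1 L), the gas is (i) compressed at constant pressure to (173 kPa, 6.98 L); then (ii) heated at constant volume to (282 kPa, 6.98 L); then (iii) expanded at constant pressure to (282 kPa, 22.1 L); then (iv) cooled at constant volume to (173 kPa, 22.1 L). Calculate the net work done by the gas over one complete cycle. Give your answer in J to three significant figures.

W_net ≈ 1650 J

Constant-volume legs do no work.
W(i) = (173)(6.98 − 22.1) = -2616 J; W(iii) = (282)(22.1 − 6.98) = 4264 J.
W_net = -2616 + 4264 = 1648 J (the clockwise enclosed area).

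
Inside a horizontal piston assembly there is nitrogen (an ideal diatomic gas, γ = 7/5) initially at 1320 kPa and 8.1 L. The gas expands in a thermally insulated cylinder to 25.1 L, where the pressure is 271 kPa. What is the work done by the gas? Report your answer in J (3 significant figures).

Adiabatic: W = (P₁V₁ − P₂V₂)/(γ − 1) with γ = 7/5.
P₁V₁ = 10692 J, P₂V₂ = 6802 J.
W = (10692 − 6802) / 0.4 = 9725 J.

W ≈ 9720 J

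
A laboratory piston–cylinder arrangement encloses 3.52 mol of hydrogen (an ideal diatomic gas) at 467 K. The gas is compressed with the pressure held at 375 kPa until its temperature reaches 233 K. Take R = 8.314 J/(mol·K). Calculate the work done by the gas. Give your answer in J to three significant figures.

W ≈ -6850 J

Isobaric: W = P ΔV = nR ΔT.
W = (3.52)(8.314)(233 − 467) = -6848 J.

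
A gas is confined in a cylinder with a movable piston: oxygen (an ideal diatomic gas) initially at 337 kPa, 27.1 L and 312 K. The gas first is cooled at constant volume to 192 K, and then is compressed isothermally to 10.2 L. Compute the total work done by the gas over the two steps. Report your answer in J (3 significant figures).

Step 1 (isochoric): W = 0 (constant volume).
After step 1: P = 207.4 kPa (V unchanged).
Step 2 (isothermal): W = P₁V₁ ln(V₂/V₁) = (5620) ln(10.2/27.1) = -5492 J.
W_total = 0 − 5492 = -5492 J.

W_total ≈ -5490 J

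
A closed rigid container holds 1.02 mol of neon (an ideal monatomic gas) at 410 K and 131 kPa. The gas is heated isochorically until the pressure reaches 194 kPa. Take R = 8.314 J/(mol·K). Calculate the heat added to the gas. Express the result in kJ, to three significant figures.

Q ≈ 2.51 kJ

Constant volume ⇒ W = 0, so Q = ΔU = nCᵥΔT with Cᵥ = 3R/2 = 12.47 J/(mol·K).
At constant V, T₂/T₁ = P₂/P₁ ⇒ ΔT = T₁(P₂/P₁ − 1) = 410·(194/131 − 1) = 197.2 K.
ΔU = (1.02)(12.47)(197.2) = 2508 J.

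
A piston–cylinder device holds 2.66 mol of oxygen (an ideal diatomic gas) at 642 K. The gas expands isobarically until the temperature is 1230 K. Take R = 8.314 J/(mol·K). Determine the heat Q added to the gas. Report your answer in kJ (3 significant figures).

Isobaric: W = nRΔT = (2.66)(8.314)(588) = 13004 J.
ΔU = nCᵥΔT with Cᵥ = 5R/2: ΔU = (2.66)(20.79)(588) = 32509 J.
Q = ΔU + W = 32509 + 13004 = 45513 J.

Q ≈ 45.5 kJ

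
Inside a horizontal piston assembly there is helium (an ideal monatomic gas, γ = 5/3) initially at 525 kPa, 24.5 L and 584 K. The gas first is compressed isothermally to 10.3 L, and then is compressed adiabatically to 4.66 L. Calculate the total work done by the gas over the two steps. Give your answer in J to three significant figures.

W_total ≈ -24600 J

Step 1 (isothermal): W = P₁V₁ ln(V₂/V₁) = (12862) ln(10.3/24.5) = -11146 J.
After step 1: P = 1249 kPa, V = 10.3 L, T = 584 K.
Step 2 (adiabatic): W = (P₁V₁ − P₂V₂)/(γ−1) = (12862 − 21825)/0.667 = -13444 J.
W_total = -11146 − 13444 = -24590 J.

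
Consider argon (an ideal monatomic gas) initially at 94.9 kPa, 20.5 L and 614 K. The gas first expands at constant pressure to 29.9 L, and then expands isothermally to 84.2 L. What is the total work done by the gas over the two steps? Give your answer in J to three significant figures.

Step 1 (isobaric): W = PΔV = (94.9 kPa)(29.9 − 20.5 L) = 892.1 J.
After step 1: P = 94.9 kPa, V = 29.9 L, T = 895.5 K.
Step 2 (isothermal): W = P₁V₁ ln(V₂/V₁) = (2838) ln(84.2/29.9) = 2938 J.
W_total = 892.1 + 2938 = 3830 J.

W_total ≈ 3830 J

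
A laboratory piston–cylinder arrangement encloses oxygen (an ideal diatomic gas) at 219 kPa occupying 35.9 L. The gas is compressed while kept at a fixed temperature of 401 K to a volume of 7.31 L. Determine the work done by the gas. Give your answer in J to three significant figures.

W ≈ -12500 J

Isothermal: W = nRT ln(V₂/V₁) = P₁V₁ ln(V₂/V₁).
P₁V₁ = (219 kPa)(35.9 L) = 7862 J.
W = 7862 × ln(7.31/35.9) = 7862 × -1.591
W_by_gas = -12512 J.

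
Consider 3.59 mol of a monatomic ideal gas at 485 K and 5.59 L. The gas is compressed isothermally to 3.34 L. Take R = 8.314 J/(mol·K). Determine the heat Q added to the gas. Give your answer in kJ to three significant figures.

Isothermal ⇒ ΔU = 0, so Q = W = nRT ln(V₂/V₁).
Q = (3.59)(8.314)(485) ln(3.34/5.59) = 14476 × -0.515 = -7455 J.

Q ≈ -7.46 kJ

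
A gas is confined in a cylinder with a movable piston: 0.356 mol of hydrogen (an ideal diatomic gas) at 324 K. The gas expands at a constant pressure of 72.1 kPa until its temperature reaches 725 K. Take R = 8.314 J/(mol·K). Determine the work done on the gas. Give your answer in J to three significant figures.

Isobaric: W = P ΔV = nR ΔT.
W = (0.356)(8.314)(725 − 324) = 1187 J.
Work on gas = −W_by = -1187 J.

W ≈ -1190 J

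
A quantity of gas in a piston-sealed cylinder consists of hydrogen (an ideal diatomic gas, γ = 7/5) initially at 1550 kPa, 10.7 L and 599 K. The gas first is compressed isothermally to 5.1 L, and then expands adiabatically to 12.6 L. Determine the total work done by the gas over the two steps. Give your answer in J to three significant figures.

Step 1 (isothermal): W = P₁V₁ ln(V₂/V₁) = (16585) ln(5.1/10.7) = -12290 J.
After step 1: P = 3252 kPa, V = 5.1 L, T = 599 K.
Step 2 (adiabatic): W = (P₁V₁ − P₂V₂)/(γ−1) = (16585 − 11550)/0.4 = 12587 J.
W_total = -12290 + 12587 = 297.1 J.

W_total ≈ 297 J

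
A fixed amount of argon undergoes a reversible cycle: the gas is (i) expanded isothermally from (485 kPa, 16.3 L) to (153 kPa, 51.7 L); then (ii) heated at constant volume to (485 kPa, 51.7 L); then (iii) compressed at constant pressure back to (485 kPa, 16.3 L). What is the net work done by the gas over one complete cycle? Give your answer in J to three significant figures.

W_net ≈ -8040 J

Leg (i): W = PᵢVᵢ ln(V_f/Vᵢ) = (7906) ln(51.7/16.3) = 9125 J.
Leg (ii): W = 0.
Leg (iii): W = PΔV = (485)(16.3 − 51.7) = -17169 J.
W_net = 9125 − 17169 = -8044 J.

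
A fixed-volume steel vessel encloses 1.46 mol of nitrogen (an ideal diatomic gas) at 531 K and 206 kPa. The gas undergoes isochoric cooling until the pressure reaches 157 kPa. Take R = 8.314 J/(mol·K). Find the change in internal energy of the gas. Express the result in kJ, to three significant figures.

ΔU ≈ -3.83 kJ

Constant volume ⇒ W = 0, so Q = ΔU = nCᵥΔT with Cᵥ = 5R/2 = 20.79 J/(mol·K).
At constant V, T₂/T₁ = P₂/P₁ ⇒ ΔT = T₁(P₂/P₁ − 1) = 531·(157/206 − 1) = -126.3 K.
ΔU = (1.46)(20.79)(-126.3) = -3833 J.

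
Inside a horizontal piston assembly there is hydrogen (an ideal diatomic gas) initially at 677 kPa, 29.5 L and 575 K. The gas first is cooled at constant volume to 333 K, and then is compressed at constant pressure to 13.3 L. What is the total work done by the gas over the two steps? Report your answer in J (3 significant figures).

Step 1 (isochoric): W = 0 (constant volume).
After step 1: P = 392.1 kPa (V unchanged).
Step 2 (isobaric): W = PΔV = (392.1 kPa)(13.3 − 29.5 L) = -6352 J.
W_total = 0 − 6352 = -6352 J.

W_total ≈ -6350 J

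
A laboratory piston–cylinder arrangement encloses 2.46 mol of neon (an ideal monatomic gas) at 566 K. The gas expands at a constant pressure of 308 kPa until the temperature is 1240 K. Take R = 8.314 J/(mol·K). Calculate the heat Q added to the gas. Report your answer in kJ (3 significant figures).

Q ≈ 34.5 kJ

Isobaric: W = nRΔT = (2.46)(8.314)(674) = 13785 J.
ΔU = nCᵥΔT with Cᵥ = 3R/2: ΔU = (2.46)(12.47)(674) = 20677 J.
Q = ΔU + W = 20677 + 13785 = 34462 J.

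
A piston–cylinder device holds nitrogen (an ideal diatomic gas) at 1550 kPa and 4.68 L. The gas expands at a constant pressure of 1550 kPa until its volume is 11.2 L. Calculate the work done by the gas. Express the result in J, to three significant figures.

W ≈ 10100 J

Isobaric: W = P ΔV.
W = (1550 kPa)(11.2 − 4.68 L) = (1550)(6.52) = 10106 J.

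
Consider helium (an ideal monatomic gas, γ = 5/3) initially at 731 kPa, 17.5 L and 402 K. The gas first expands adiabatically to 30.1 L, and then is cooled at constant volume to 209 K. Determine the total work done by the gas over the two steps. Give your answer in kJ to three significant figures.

W_total ≈ 5.82 kJ

Step 1 (adiabatic): W = (P₁V₁ − P₂V₂)/(γ−1) = (12792 − 8911)/0.667 = 5822 J.
Step 2 (isochoric): W = 0 (constant volume).
W_total = 5822 + 0 = 5822 J.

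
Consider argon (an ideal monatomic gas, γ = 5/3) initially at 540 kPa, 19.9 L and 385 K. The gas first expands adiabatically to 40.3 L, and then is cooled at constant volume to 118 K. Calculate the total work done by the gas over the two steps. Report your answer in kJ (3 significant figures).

W_total ≈ 6.05 kJ

Step 1 (adiabatic): W = (P₁V₁ − P₂V₂)/(γ−1) = (10746 − 6713)/0.667 = 6049 J.
Step 2 (isochoric): W = 0 (constant volume).
W_total = 6049 + 0 = 6049 J.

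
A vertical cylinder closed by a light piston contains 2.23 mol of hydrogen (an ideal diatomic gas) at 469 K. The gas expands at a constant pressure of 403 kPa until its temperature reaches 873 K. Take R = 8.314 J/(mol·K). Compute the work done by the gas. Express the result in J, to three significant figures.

Isobaric: W = P ΔV = nR ΔT.
W = (2.23)(8.314)(873 − 469) = 7490 J.

W ≈ 7490 J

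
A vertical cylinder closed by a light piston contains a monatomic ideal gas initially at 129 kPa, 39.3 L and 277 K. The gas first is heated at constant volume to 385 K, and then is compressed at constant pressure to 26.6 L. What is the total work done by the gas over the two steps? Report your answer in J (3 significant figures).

W_total ≈ -2280 J

Step 1 (isochoric): W = 0 (constant volume).
After step 1: P = 179.3 kPa (V unchanged).
Step 2 (isobaric): W = PΔV = (179.3 kPa)(26.6 − 39.3 L) = -2277 J.
W_total = 0 − 2277 = -2277 J.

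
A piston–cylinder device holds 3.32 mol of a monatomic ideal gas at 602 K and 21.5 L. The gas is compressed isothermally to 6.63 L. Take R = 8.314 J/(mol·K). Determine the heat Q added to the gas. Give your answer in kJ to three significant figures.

Isothermal ⇒ ΔU = 0, so Q = W = nRT ln(V₂/V₁).
Q = (3.32)(8.314)(602) ln(6.63/21.5) = 16617 × -1.176 = -19549 J.

Q ≈ -19.5 kJ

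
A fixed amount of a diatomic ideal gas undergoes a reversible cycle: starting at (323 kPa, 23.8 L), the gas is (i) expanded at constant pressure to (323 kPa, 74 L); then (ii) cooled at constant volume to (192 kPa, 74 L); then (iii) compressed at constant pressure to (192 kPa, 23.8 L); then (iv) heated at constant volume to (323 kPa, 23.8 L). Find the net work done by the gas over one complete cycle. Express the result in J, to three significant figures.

Constant-volume legs do no work.
W(i) = (323)(74 − 23.8) = 16215 J; W(iii) = (192)(23.8 − 74) = -9638 J.
W_net = 16215 − 9638 = 6576 J (the clockwise enclosed area).

W_net ≈ 6580 J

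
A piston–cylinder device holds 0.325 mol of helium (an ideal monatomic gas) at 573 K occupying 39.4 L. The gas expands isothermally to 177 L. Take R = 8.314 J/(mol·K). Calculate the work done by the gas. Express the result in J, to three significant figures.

Isothermal: W = nRT ln(V₂/V₁).
W = (0.325)(8.314)(573) × ln(177/39.4)
  = 1548 × 1.502
W_by_gas = 2326 J.

W ≈ 2330 J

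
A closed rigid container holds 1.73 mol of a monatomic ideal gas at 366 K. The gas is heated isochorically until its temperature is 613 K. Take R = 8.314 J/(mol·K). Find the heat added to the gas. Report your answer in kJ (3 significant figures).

Q ≈ 5.33 kJ

Constant volume ⇒ W = 0, so Q = ΔU = nCᵥΔT with Cᵥ = 3R/2 = 12.47 J/(mol·K).
ΔU = (1.73)(12.47)(613 − 366) = 5329 J.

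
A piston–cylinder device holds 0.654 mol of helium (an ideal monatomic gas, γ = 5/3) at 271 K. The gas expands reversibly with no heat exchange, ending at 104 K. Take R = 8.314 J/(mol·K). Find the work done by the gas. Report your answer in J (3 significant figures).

Adiabatic ⇒ Q = 0, so W_by = −ΔU = nCᵥ(T₁ − T₂).
Cᵥ = 3R/2 = 12.47 J/(mol·K).
W = (0.654)(12.47)(271 − 104) = 1362 J.

W ≈ 1360 J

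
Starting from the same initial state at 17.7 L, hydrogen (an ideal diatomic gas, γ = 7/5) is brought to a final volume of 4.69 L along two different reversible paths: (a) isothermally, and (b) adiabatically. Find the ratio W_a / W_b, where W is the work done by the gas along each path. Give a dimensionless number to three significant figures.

Path (a) isothermal: W = P₁V₁ ln(V₂/V₁) → W_a/(P₁V₁) = -1.328.
Path (b) adiabatic: W = P₁V₁(1 − (V₁/V₂)^(γ−1))/(γ−1) → W_b/(P₁V₁) = -1.753.
W_a / W_b = -1.328 / -1.753 = 0.7578.

W_a / W_b ≈ 0.758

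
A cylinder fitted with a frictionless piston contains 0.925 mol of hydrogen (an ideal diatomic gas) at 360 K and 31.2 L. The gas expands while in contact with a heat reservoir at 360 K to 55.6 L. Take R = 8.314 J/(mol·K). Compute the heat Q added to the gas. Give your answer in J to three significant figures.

Q ≈ 1600 J

Isothermal ⇒ ΔU = 0, so Q = W = nRT ln(V₂/V₁).
Q = (0.925)(8.314)(360) ln(55.6/31.2) = 2769 × 0.5778 = 1600 J.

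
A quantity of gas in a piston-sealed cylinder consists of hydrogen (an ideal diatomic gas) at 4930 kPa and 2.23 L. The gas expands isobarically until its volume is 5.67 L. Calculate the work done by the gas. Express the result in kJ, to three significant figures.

W ≈ 17.0 kJ

Isobaric: W = P ΔV.
W = (4930 kPa)(5.67 − 2.23 L) = (4930)(3.44) = 16959 J.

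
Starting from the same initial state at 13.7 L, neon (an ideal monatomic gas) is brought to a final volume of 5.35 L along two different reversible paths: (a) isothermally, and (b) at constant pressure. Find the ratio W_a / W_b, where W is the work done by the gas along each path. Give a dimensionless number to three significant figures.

W_a / W_b ≈ 1.54

Path (a) isothermal: W = P₁V₁ ln(V₂/V₁) → W_a/(P₁V₁) = -0.9403.
Path (b) isobaric: W = P₁(V₂ − V₁) → W_b/(P₁V₁) = -0.6095.
W_a / W_b = -0.9403 / -0.6095 = 1.543.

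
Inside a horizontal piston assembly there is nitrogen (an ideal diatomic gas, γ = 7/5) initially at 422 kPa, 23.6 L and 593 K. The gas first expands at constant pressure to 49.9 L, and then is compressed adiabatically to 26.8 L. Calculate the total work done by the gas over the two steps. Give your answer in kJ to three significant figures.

W_total ≈ -3.76 kJ

Step 1 (isobaric): W = PΔV = (422 kPa)(49.9 − 23.6 L) = 11099 J.
After step 1: P = 422 kPa, V = 49.9 L, T = 1254 K.
Step 2 (adiabatic): W = (P₁V₁ − P₂V₂)/(γ−1) = (21058 − 27002)/0.4 = -14861 J.
W_total = 11099 − 14861 = -3762 J.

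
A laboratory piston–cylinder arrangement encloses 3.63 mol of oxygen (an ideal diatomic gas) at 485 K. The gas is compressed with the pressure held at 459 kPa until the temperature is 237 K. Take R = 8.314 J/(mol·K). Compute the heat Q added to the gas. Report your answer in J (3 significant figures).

Q ≈ -26200 J

Isobaric: W = nRΔT = (3.63)(8.314)(-248) = -7485 J.
ΔU = nCᵥΔT with Cᵥ = 5R/2: ΔU = (3.63)(20.79)(-248) = -18711 J.
Q = ΔU + W = -18711 − 7485 = -26196 J.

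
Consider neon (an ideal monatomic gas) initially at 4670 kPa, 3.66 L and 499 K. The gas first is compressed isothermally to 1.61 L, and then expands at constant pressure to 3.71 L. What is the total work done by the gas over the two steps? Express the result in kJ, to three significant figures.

Step 1 (isothermal): W = P₁V₁ ln(V₂/V₁) = (17092) ln(1.61/3.66) = -14037 J.
After step 1: P = 10616 kPa, V = 1.61 L, T = 499 K.
Step 2 (isobaric): W = PΔV = (10616 kPa)(3.71 − 1.61 L) = 22294 J.
W_total = -14037 + 22294 = 8258 J.

W_total ≈ 8.26 kJ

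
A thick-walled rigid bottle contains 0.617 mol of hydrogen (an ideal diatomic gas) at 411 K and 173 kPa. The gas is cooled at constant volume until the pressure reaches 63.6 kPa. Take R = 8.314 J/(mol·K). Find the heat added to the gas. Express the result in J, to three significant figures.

Constant volume ⇒ W = 0, so Q = ΔU = nCᵥΔT with Cᵥ = 5R/2 = 20.79 J/(mol·K).
At constant V, T₂/T₁ = P₂/P₁ ⇒ ΔT = T₁(P₂/P₁ − 1) = 411·(63.6/173 − 1) = -259.9 K.
ΔU = (0.617)(20.79)(-259.9) = -3333 J.

Q ≈ -3330 J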